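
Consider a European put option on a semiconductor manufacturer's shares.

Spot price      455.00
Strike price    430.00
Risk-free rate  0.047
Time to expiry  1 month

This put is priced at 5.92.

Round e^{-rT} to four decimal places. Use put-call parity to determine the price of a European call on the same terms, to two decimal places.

32.60

e^(−rT) = e^(−0.047·0.08333) = 0.9961
Put-call parity: C − P = S − K·e^(−rT) = 455 − 430·0.9961 = 455 − 428.3230 = 26.6770
C = P + (C − P) = 5.92 + (26.6770) = 32.5970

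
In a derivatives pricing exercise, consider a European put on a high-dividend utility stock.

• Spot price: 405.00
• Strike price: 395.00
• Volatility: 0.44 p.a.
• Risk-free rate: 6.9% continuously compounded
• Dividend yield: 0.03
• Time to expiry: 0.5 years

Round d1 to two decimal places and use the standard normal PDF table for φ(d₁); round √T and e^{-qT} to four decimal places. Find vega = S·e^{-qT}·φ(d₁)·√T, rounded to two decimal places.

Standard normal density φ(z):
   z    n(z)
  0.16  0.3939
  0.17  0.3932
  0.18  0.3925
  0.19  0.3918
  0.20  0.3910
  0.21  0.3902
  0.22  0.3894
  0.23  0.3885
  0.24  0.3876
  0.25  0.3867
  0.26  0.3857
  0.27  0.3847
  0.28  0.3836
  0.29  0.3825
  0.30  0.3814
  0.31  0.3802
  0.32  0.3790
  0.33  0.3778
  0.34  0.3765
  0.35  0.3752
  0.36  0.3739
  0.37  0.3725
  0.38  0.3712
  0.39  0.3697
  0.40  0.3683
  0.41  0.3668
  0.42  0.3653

107.60

T = 0.5;  σ√T = 0.3111
d₁ = [ln(405/395) + (0.069 − 0.03 + 0.44²/2)·0.5] / 0.3111 = [0.0250 + 0.0679] / 0.3111 = 0.2986 ≈ 0.30
√T = √0.5 = 0.7071
φ(d₁) = φ(0.30) = 0.3814
e^(−qT) = e^(−0.03·0.5) = 0.9851
vega = S·e^(−qT)·φ(d₁)·√T = 405·0.9851·0.3814·0.7071 = 107.5962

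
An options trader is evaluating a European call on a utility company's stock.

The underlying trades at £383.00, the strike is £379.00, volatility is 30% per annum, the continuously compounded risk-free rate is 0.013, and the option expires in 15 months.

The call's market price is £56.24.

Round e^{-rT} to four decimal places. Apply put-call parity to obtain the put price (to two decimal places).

£46.14

e^(−rT) = e^(−0.013·1.25) = 0.9839
Put-call parity: C − P = S − K·e^(−rT) = 383 − 379·0.9839 = 383 − 372.8981 = 10.1019
P = C − (C − P) = 56.24 − (10.1019) = 46.1381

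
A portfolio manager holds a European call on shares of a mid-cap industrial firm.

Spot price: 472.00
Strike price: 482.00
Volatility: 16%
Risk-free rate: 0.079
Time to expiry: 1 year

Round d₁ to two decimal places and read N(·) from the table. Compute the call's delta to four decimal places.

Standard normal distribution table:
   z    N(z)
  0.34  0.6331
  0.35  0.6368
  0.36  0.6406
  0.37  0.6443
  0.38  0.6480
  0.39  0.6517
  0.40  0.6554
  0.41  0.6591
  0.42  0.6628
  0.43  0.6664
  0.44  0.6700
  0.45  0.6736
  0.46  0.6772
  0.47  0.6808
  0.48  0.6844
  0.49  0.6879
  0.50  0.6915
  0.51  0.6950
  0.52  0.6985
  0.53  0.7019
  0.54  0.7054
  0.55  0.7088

0.6700

σ√T = 0.16·√1 = 0.1600
d₁ = [ln(472/482) + (0.079 + 0.16²/2)·1] / 0.1600 = [-0.0210 + 0.0918] / 0.1600 = 0.4427 ⇒ 0.44
N(d₁) = N(0.44) = 0.6700
Δ_call = N(d₁) = 0.6700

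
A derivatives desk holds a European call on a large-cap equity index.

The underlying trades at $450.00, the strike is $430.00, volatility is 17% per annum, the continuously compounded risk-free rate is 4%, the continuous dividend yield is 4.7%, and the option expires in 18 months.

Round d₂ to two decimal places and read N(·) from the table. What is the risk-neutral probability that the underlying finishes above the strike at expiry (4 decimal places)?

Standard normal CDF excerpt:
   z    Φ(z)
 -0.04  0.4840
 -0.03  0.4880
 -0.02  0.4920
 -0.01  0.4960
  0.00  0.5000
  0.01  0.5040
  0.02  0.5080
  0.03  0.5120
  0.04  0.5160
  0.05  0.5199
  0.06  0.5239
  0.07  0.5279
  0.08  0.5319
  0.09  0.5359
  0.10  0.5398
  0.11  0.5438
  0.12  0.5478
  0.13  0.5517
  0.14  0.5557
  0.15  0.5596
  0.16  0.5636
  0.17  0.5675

0.5239

T = 1.5;  σ√T = 0.2082
d₁ = [ln(450/430) + (0.04 − 0.047 + 0.17²/2)·1.5] / 0.2082 = [0.0455 + 0.0112] / 0.2082 = 0.2720 ≈ 0.27
d₂ = d₁ − σ√T = 0.2720 − 0.2082 = 0.0638 ≈ 0.06
Pr(exercise) under Q = N(d₂) = 0.5239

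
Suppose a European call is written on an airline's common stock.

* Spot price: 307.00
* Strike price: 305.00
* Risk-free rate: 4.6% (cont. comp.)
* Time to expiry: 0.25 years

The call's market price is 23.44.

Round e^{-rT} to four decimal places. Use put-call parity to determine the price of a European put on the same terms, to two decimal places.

exp(−rT) = exp(−0.046·0.25) = 0.9886
Put-call parity: C − P = S − K·e^(−rT) = 307 − 305·0.9886 = 307 − 301.5230 = 5.4770
P = C − (C − P) = 23.44 − (5.4770) = 17.9630

17.96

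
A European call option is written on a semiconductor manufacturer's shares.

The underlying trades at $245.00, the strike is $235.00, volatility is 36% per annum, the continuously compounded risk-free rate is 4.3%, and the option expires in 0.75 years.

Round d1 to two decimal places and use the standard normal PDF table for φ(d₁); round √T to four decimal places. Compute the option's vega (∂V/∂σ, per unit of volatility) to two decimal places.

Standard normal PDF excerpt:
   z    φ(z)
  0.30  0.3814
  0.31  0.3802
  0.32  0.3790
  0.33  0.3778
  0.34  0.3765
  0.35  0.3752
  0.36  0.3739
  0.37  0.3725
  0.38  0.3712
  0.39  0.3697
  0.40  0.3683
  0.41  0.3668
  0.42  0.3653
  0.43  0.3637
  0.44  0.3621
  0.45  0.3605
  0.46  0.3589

σ√T = 0.36 × 0.8660 = 0.3118
ln(S/K) + (r + σ²/2)T = ln(245/235) + (0.043 + 0.36²/2)·0.75 = 0.0417 + 0.0808 = 0.1225
d₁ = 0.1225 / 0.3118 = 0.3930 ⇒ 0.39
√T = √0.75 = 0.8660
φ(d₁) = φ(0.39) = 0.3697
vega = S·φ(d₁)·√T = 245·0.3697·0.8660 = 78.4392

78.44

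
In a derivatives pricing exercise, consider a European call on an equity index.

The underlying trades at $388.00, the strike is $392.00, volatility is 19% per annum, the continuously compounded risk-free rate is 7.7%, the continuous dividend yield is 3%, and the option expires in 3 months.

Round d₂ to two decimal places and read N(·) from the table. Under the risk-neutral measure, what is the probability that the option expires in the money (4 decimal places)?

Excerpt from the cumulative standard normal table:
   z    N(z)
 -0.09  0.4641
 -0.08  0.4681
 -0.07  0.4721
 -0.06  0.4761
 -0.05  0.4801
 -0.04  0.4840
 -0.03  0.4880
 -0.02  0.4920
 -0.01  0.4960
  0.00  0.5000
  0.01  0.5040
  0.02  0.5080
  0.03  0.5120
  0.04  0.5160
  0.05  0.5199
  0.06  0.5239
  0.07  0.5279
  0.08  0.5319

σ√T = 0.19·√0.25 = 0.0950
ln(S/K) + (r − q + σ²/2)T = ln(388/392) + (0.077 − 0.03 + 0.19²/2)·0.25 = -0.0103 + 0.0163 = 0.0060
d₁ = 0.0060 / 0.0950 = 0.0632 which rounds to 0.06
d₂ = d₁ − σ√T = 0.0632 − 0.0950 = -0.0318 which rounds to -0.03
Pr(exercise) under Q = N(d₂) = 0.4880

0.4880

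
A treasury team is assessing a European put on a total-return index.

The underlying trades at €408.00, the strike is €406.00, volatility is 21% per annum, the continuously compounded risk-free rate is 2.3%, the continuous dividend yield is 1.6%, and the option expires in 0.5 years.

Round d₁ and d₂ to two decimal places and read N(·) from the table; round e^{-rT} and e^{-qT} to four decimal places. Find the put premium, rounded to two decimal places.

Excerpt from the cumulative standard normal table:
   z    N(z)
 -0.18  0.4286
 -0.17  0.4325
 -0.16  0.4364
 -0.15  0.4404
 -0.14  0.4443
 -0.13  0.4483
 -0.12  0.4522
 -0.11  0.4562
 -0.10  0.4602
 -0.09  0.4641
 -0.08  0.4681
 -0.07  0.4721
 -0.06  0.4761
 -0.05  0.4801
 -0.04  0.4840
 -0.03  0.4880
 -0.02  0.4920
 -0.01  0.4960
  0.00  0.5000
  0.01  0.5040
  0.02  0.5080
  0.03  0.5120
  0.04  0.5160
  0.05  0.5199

T = 0.5;  σ√T = 0.1485
d₁ = [ln(408/406) + (0.023 − 0.016 + ½·0.21²)·0.5] / (σ√T) = (0.0049 + 0.0145) / 0.1485 = 0.1309 ≈ 0.13
d₂ = 0.1309 − 0.1485 = -0.0176 ≈ -0.02
e^(−qT) = e^(−0.016·0.5) = 0.9920;  e^(−rT) = e^(−0.023·0.5) = 0.9886
N(−d₂) = N(0.02) = 0.5080;  N(−d₁) = N(-0.13) = 0.4483
P = 406·0.9886·0.5080 − 408·0.9920·0.4483 = 203.8968 − 181.4431 = 22.4536

€22.45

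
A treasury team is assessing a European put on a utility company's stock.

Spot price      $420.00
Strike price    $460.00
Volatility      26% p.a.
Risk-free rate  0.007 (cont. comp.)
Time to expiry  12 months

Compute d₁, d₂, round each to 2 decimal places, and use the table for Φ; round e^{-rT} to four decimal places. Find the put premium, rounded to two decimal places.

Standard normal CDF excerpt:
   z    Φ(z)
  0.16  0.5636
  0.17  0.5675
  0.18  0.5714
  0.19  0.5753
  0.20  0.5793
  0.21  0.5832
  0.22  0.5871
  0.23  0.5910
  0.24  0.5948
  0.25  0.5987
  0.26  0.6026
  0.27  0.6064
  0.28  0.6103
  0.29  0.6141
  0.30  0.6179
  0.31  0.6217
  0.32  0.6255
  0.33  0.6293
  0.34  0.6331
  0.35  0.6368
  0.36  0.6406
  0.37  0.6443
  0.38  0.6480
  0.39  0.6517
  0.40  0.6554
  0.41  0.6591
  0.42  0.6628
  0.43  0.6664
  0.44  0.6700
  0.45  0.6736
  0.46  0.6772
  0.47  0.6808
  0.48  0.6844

T = 1;  σ√T = 0.2600
d₁ = [ln(420/460) + (0.007 + 0.26²/2)·1] / 0.2600 = [-0.0910 + 0.0408] / 0.2600 = -0.1930 ≈ -0.19
d₂ = d₁ − σ√T = -0.1930 − 0.2600 = -0.4530 ≈ -0.45
e^(−rT) = e^(−0.007·1) = 0.9930
P = 460·0.9930·N(0.45) − 420·N(0.19) = 460·0.9930·0.6736 − 420·0.5753 = 307.6870 − 241.6260 = 66.0610

$66.06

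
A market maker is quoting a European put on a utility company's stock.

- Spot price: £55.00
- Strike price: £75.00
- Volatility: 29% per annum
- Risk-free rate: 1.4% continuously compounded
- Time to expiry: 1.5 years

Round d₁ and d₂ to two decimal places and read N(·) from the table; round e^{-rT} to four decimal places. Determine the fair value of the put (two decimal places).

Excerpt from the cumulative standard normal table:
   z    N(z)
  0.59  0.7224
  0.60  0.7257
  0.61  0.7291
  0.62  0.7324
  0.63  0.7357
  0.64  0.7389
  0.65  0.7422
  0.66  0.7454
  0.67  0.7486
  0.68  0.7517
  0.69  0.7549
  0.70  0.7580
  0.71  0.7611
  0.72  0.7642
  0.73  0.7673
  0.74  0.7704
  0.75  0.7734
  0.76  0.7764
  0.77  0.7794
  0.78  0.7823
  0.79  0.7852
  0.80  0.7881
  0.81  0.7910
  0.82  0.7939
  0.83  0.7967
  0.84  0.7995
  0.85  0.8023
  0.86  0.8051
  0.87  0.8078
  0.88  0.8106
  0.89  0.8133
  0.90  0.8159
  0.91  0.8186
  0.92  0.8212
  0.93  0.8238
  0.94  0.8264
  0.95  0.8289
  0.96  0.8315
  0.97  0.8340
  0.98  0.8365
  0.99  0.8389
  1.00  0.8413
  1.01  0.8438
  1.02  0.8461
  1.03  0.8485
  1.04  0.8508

£20.97

σ√T = 0.29 × 1.2247 = 0.3552
d₁ = [ln(55/75) + (0.014 + 0.29²/2)·1.5] / 0.3552 = [-0.3102 + 0.0841] / 0.3552 = -0.6365 which rounds to -0.64
d₂ = d₁ − σ√T = -0.6365 − 0.3552 = -0.9917 which rounds to -0.99
e^(−rT) = e^(−0.014·1.5) = 0.9792
N(−d₂) = N(0.99) = 0.8389;  N(−d₁) = N(0.64) = 0.7389
P = 75·0.9792·0.8389 − 55·0.7389 = 61.6088 − 40.6395 = 20.9693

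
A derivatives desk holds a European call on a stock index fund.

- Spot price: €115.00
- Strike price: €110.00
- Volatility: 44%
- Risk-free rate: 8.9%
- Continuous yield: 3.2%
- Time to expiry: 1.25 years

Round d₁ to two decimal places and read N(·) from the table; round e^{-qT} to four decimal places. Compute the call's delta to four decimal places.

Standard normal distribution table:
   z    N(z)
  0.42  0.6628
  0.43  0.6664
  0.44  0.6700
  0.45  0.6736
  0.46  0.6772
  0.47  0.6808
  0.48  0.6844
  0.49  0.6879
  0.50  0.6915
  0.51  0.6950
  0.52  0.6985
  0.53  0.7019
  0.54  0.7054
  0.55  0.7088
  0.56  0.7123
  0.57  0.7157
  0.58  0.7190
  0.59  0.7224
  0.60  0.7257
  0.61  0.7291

T = 1.25;  σ√T = 0.4919
d₁ = [ln(115/110) + (0.089 − 0.032 + 0.44²/2)·1.25] / 0.4919 = [0.0445 + 0.1922] / 0.4919 = 0.4812 ≈ 0.48
N(d₁) = N(0.48) = 0.6844
Δ_call = e^(−qT)·N(d₁) = 0.9608·0.6844 = 0.6576

0.6576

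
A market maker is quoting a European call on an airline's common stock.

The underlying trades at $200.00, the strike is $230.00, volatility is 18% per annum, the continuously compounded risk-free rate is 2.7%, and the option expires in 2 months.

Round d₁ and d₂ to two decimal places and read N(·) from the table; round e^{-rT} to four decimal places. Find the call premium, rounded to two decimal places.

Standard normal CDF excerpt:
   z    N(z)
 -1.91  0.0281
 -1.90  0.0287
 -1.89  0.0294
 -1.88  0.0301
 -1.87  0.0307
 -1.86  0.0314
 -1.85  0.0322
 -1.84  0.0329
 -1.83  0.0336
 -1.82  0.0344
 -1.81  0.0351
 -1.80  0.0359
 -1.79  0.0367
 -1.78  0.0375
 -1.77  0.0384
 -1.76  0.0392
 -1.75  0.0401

$0.29

σ√T = 0.18·√0.1667 = 0.0735
d₁ = [ln(200/230) + (0.027 + ½·0.18²)·0.1667] / (σ√T) = (-0.1398 + 0.0072) / 0.0735 = -1.8039 ⇒ -1.80
d₂ = -1.8039 − 0.0735 = -1.8774 ⇒ -1.88
exp(−rT) = exp(−0.027·0.1667) = 0.9955
N(d₁) = N(-1.80) = 0.0359;  N(d₂) = N(-1.88) = 0.0301
C = 200·0.0359 − 230·0.9955·0.0301 = 7.1800 − 6.8918 = 0.2882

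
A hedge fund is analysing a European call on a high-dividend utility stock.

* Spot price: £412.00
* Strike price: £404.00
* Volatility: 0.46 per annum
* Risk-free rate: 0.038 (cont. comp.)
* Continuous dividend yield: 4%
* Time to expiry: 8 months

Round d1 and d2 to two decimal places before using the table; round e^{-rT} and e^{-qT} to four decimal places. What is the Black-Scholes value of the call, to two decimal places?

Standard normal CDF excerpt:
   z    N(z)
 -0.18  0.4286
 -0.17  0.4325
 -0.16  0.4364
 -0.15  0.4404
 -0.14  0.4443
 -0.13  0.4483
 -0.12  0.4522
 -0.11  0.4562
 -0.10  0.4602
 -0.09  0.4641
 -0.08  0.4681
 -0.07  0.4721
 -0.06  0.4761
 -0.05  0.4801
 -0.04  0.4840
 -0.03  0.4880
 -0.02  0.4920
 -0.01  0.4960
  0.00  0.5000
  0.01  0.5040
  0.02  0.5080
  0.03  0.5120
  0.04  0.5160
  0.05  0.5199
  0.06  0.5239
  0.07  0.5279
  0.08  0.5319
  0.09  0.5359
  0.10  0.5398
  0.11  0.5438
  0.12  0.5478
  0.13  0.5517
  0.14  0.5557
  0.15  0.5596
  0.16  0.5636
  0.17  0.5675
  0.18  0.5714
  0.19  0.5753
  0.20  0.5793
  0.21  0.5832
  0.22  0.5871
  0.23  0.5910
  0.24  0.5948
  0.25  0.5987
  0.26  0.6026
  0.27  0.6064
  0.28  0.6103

T = 0.6667;  σ√T = 0.3756
d₁ = [ln(412/404) + (0.038 − 0.04 + ½·0.46²)·0.6667] / (σ√T) = (0.0196 + 0.0692) / 0.3756 = 0.2365 ⇒ 0.24
d₂ = 0.2365 − 0.3756 = -0.1391 ⇒ -0.14
exp(−qT) = exp(−0.04·0.6667) = 0.9737;  exp(−rT) = exp(−0.038·0.6667) = 0.9750
N(d₁) = N(0.24) = 0.5948;  N(d₂) = N(-0.14) = 0.4443
C = 412·0.9737·0.5948 − 404·0.9750·0.4443 = 238.6126 − 175.0098 = 63.6028

£63.60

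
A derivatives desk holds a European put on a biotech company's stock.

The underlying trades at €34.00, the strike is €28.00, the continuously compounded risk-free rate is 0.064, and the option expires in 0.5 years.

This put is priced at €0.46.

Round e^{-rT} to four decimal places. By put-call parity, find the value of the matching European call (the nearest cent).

€7.34

exp(−rT) = exp(−0.064·0.5) = 0.9685
Put-call parity: C − P = S − K·e^(−rT) = 34 − 28·0.9685 = 34 − 27.1180 = 6.8820
C = P + (C − P) = 0.46 + (6.8820) = 7.3420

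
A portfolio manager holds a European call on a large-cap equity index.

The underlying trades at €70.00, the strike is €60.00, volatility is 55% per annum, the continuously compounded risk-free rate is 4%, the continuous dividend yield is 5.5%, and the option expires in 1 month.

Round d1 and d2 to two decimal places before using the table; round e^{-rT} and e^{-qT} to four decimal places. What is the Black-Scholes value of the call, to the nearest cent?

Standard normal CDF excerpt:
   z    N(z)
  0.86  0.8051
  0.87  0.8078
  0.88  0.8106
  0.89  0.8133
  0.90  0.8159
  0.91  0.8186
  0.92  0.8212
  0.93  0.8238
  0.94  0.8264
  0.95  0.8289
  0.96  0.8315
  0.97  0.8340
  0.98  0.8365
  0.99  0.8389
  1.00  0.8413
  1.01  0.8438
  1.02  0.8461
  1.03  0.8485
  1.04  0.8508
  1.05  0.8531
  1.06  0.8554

T = 0.08333;  σ√T = 0.1588
ln(S/K) + (r − q + σ²/2)T = ln(70/60) + (0.04 − 0.055 + 0.55²/2)·0.08333 = 0.1542 + 0.0114 = 0.1655
d₁ = 0.1655 / 0.1588 = 1.0424 which rounds to 1.04
d₂ = d₁ − σ√T = 1.0424 − 0.1588 = 0.8836 which rounds to 0.88
exp(−qT) = exp(−0.055·0.08333) = 0.9954;  exp(−rT) = exp(−0.04·0.08333) = 0.9967
N(d₁) = N(1.04) = 0.8508;  N(d₂) = N(0.88) = 0.8106
C = 70·0.9954·0.8508 − 60·0.9967·0.8106 = 59.2820 − 48.4755 = 10.8065

€10.81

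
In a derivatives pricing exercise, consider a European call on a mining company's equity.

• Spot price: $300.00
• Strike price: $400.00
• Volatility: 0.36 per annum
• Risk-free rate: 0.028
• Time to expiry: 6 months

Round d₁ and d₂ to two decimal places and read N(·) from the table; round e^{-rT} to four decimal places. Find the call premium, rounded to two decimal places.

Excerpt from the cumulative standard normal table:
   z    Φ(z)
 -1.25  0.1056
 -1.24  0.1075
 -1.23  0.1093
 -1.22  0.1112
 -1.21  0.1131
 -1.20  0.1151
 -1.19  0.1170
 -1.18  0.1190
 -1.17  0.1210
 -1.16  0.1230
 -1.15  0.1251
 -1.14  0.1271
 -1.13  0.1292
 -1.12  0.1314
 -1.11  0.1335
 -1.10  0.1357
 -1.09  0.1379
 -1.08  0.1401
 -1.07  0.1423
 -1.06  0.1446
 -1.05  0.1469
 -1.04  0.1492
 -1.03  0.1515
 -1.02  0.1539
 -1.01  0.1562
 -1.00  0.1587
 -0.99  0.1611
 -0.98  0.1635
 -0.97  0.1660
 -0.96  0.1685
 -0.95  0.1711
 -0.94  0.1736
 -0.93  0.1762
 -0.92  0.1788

$5.93

σ√T = 0.36 × 0.7071 = 0.2546
d₁ = [ln(300/400) + (0.028 + 0.36²/2)·0.5] / 0.2546 = [-0.2877 + 0.0464] / 0.2546 = -0.9478 ⇒ -0.95
d₂ = d₁ − σ√T = -0.9478 − 0.2546 = -1.2024 ⇒ -1.20
exp(−rT) = exp(−0.028·0.5) = 0.9861
N(d₁) = N(-0.95) = 0.1711;  N(d₂) = N(-1.20) = 0.1151
C = 300·0.1711 − 400·0.9861·0.1151 = 51.3300 − 45.4000 = 5.9300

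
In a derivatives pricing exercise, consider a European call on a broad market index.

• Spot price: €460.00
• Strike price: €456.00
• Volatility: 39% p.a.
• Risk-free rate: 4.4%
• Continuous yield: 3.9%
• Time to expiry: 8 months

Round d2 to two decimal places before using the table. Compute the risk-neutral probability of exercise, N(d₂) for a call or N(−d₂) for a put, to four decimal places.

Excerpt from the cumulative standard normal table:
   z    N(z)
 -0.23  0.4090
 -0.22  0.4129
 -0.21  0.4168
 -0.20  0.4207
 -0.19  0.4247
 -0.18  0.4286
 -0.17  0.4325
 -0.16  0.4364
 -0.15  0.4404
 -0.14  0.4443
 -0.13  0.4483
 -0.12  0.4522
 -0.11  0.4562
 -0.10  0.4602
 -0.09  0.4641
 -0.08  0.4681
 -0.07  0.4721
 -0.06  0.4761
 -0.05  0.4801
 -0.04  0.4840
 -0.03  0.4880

σ√T = 0.39·√0.6667 = 0.3184
d₁ = [ln(460/456) + (0.044 − 0.039 + 0.39²/2)·0.6667] / 0.3184 = [0.0087 + 0.0540] / 0.3184 = 0.1971 ⇒ 0.20
d₂ = d₁ − σ√T = 0.1971 − 0.3184 = -0.1213 ⇒ -0.12
Risk-neutral Pr[S_T > K] = N(d₂) = N(-0.12) = 0.4522

0.4522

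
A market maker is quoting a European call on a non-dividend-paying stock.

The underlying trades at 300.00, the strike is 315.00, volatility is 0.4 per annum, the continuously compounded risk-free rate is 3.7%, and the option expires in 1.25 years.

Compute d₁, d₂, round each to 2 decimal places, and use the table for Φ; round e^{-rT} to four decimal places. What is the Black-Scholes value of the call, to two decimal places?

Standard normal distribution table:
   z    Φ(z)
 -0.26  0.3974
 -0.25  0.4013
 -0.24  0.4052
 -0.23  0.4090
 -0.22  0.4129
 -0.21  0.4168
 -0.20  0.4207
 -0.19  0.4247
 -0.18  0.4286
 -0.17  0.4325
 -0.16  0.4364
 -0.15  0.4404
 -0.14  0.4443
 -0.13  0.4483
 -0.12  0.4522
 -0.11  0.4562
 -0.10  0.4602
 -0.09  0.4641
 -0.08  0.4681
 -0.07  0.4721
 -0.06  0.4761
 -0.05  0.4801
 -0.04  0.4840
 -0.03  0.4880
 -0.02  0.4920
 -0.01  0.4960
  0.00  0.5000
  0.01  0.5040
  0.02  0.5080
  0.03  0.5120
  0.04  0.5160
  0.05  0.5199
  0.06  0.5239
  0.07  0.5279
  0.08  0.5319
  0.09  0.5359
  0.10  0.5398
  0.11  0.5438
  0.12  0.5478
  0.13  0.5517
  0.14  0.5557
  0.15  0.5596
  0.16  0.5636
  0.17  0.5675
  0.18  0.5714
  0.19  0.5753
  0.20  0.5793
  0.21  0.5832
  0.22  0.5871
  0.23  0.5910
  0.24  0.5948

53.12

T = 1.25;  σ√T = 0.4472
d₁ = [ln(300/315) + (0.037 + 0.4²/2)·1.25] / 0.4472 = [-0.0488 + 0.1463] / 0.4472 = 0.2179 ⇒ 0.22
d₂ = d₁ − σ√T = 0.2179 − 0.4472 = -0.2293 ⇒ -0.23
e^(−rT) = e^(−0.037·1.25) = 0.9548
N(d₁) = N(0.22) = 0.5871;  N(d₂) = N(-0.23) = 0.4090
C = 300·0.5871 − 315·0.9548·0.4090 = 176.1300 − 123.0117 = 53.1183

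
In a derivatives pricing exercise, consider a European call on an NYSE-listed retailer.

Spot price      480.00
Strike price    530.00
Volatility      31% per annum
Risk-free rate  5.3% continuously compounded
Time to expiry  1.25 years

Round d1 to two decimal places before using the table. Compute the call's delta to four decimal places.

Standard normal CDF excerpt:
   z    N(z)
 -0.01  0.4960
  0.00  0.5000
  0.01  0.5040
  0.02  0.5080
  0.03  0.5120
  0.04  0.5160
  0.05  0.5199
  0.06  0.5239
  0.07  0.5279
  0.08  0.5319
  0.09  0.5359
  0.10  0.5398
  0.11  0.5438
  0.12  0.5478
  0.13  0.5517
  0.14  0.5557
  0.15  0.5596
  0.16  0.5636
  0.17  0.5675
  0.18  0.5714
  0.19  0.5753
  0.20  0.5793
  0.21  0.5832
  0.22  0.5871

0.5319

T = 1.25;  σ√T = 0.3466
d₁ = [ln(480/530) + (0.053 + ½·0.31²)·1.25] / (σ√T) = (-0.0991 + 0.1263) / 0.3466 = 0.0785 → 0.08
N(d₁) = N(0.08) = 0.5319
Δ_call = N(d₁) = 0.5319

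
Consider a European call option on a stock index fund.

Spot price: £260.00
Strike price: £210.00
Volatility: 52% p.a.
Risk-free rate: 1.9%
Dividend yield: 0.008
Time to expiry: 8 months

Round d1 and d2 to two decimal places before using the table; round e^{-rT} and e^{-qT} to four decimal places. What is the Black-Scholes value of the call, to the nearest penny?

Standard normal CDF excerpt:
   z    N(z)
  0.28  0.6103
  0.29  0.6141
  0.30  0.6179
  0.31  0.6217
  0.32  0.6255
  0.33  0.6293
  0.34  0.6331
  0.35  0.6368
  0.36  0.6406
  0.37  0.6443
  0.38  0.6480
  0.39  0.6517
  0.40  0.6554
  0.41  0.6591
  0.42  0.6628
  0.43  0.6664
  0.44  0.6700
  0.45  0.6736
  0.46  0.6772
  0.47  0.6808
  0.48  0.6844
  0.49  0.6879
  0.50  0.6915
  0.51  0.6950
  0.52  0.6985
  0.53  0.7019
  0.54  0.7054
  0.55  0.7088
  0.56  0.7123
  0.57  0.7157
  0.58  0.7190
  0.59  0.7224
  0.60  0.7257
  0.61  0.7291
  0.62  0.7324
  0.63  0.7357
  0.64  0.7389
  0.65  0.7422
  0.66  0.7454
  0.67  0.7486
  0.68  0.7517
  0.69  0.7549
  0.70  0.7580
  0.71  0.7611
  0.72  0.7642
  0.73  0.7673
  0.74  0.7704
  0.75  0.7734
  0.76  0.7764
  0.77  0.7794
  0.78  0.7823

σ√T = 0.52·√0.6667 = 0.4246
d₁ = [ln(260/210) + (0.019 − 0.008 + ½·0.52²)·0.6667] / (σ√T) = (0.2136 + 0.0975) / 0.4246 = 0.7326 ⇒ 0.73
d₂ = 0.7326 − 0.4246 = 0.3080 ⇒ 0.31
e^(−qT) = e^(−0.008·0.6667) = 0.9947;  e^(−rT) = e^(−0.019·0.6667) = 0.9874
C = 260·0.9947·N(0.73) − 210·0.9874·N(0.31) = 260·0.9947·0.7673 − 210·0.9874·0.6217 = 198.4407 − 128.9120 = 69.5287

£69.53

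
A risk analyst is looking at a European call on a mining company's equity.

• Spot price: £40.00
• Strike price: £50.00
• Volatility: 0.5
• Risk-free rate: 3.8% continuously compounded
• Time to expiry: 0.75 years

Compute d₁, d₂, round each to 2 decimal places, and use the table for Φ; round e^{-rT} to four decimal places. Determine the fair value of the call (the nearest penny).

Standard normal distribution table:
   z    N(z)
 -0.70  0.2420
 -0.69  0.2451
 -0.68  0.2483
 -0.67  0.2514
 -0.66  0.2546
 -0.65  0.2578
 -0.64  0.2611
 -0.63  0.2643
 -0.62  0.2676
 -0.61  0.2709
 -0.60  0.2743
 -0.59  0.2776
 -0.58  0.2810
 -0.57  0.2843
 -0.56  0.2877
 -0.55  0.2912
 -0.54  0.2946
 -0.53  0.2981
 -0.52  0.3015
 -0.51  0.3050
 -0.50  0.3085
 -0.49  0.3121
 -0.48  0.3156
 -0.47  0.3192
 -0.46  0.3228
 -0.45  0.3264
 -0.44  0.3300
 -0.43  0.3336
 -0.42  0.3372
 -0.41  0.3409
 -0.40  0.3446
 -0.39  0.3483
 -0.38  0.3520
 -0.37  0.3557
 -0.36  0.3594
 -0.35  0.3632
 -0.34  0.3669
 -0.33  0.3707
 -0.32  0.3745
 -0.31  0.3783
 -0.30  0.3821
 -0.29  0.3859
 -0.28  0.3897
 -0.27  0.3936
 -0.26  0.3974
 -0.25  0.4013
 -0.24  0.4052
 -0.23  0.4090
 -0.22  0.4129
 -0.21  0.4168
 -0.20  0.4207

£4.14

σ√T = 0.5·√0.75 = 0.4330
d₁ = [ln(40/50) + (0.038 + 0.5²/2)·0.75] / 0.4330 = [-0.2231 + 0.1222] / 0.4330 = -0.2330 ≈ -0.23
d₂ = d₁ − σ√T = -0.2330 − 0.4330 = -0.6660 ≈ -0.67
exp(−rT) = exp(−0.038·0.75) = 0.9719
C = 40·N(-0.23) − 50·0.9719·N(-0.67) = 40·0.4090 − 50·0.9719·0.2514 = 16.3600 − 12.2168 = 4.1432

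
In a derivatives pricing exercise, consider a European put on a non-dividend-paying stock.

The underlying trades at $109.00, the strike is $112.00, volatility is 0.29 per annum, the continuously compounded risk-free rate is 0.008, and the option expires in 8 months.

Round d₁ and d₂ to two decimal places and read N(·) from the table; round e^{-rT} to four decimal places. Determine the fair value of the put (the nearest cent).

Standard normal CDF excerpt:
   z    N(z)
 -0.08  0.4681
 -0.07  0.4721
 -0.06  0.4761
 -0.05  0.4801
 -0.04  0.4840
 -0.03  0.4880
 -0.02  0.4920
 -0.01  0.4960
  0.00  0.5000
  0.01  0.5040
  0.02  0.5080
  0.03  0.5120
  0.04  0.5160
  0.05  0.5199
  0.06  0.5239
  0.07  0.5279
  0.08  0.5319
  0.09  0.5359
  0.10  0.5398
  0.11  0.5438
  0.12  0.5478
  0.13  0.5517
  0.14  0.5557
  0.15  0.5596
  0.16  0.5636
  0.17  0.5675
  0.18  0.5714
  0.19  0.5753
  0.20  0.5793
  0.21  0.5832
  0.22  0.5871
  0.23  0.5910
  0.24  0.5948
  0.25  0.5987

T = 0.6667;  σ√T = 0.2368
ln(S/K) + (r + σ²/2)T = ln(109/112) + (0.008 + 0.29²/2)·0.6667 = -0.0272 + 0.0334 = 0.0062
d₁ = 0.0062 / 0.2368 = 0.0263 which rounds to 0.03
d₂ = d₁ − σ√T = 0.0263 − 0.2368 = -0.2105 which rounds to -0.21
e^(−rT) = e^(−0.008·0.6667) = 0.9947
N(−d₂) = N(0.21) = 0.5832;  N(−d₁) = N(-0.03) = 0.4880
P = 112·0.9947·0.5832 − 109·0.4880 = 64.9722 − 53.1920 = 11.7802

$11.78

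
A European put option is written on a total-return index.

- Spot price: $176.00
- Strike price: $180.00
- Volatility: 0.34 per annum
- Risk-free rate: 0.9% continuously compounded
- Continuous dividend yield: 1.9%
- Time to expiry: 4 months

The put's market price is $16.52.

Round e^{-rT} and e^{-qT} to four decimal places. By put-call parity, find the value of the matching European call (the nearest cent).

exp(−qT) = exp(−0.019·0.3333) = 0.9937;  exp(−rT) = exp(−0.009·0.3333) = 0.9970
Put-call parity: C − P = S·e^(−qT) − K·e^(−rT) = 176·0.9937 − 180·0.9970 = 174.8912 − 179.4600 = -4.5688
C = P + (C − P) = 16.52 + (-4.5688) = 11.9512

$11.95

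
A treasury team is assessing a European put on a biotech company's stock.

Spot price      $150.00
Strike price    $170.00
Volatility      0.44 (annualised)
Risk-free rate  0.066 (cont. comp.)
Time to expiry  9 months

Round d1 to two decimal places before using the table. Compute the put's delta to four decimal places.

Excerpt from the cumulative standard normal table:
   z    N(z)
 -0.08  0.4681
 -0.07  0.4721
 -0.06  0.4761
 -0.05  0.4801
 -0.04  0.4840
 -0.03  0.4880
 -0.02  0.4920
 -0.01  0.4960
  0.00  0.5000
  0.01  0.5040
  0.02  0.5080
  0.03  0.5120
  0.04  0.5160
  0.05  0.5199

-0.5040

σ√T = 0.44 × 0.8660 = 0.3811
d₁ = [ln(150/170) + (0.066 + 0.44²/2)·0.75] / 0.3811 = [-0.1252 + 0.1221] / 0.3811 = -0.0080 which rounds to -0.01
N(d₁) = N(-0.01) = 0.4960
Δ_put = N(d₁) − 1 = 0.4960 − 1 = -0.5040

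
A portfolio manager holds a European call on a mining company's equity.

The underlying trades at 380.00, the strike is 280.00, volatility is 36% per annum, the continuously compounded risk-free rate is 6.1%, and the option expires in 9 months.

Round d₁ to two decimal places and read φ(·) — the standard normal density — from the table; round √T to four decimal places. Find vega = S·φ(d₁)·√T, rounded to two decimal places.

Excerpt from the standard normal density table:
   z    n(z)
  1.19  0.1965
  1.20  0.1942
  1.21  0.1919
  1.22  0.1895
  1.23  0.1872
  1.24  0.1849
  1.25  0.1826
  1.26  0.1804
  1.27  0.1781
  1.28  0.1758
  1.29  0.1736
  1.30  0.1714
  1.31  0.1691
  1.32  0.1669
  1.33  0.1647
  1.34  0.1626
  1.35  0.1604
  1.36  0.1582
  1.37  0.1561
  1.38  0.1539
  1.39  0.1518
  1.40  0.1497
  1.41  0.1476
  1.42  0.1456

57.85

σ√T = 0.36 × 0.8660 = 0.3118
d₁ = [ln(380/280) + (0.061 + 0.36²/2)·0.75] / 0.3118 = [0.3054 + 0.0943] / 0.3118 = 1.2821 ⇒ 1.28
√T = √0.75 = 0.8660
φ(d₁) = φ(1.28) = 0.1758
vega = S·φ(d₁)·√T = 380·0.1758·0.8660 = 57.8523
(The put has the same vega.)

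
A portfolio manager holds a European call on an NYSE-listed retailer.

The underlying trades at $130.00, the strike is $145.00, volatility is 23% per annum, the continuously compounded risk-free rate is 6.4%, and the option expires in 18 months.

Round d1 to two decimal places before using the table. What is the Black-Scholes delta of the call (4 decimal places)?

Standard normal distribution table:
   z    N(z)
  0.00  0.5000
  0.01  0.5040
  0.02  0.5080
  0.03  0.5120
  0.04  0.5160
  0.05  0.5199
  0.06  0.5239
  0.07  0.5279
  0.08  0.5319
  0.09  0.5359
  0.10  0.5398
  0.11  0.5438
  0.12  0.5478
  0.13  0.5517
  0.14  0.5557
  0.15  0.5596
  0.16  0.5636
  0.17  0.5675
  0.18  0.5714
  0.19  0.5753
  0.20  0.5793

σ√T = 0.23·√1.5 = 0.2817
d₁ = [ln(130/145) + (0.064 + ½·0.23²)·1.5] / (σ√T) = (-0.1092 + 0.1357) / 0.2817 = 0.0940 which rounds to 0.09
N(d₁) = N(0.09) = 0.5359
Δ_call = N(d₁) = 0.5359

0.5359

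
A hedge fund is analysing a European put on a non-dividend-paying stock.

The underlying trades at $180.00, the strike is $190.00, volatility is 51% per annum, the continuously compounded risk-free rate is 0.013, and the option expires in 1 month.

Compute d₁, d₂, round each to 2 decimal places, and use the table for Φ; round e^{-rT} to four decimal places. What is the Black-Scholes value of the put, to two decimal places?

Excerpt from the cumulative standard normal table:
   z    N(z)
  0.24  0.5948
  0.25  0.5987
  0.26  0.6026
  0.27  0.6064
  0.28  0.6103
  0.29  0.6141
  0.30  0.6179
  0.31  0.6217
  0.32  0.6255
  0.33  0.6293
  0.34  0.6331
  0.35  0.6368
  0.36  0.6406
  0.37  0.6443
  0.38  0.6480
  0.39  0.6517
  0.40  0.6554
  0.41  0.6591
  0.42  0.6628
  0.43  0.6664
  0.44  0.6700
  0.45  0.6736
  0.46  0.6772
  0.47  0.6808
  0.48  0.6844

$15.94

σ√T = 0.51·√0.08333 = 0.1472
d₁ = [ln(180/190) + (0.013 + 0.51²/2)·0.08333] / 0.1472 = [-0.0541 + 0.0119] / 0.1472 = -0.2863 ⇒ -0.29
d₂ = d₁ − σ√T = -0.2863 − 0.1472 = -0.4335 ⇒ -0.43
e^(−rT) = e^(−0.013·0.08333) = 0.9989
P = 190·0.9989·N(0.43) − 180·N(0.29) = 190·0.9989·0.6664 − 180·0.6141 = 126.4767 − 110.5380 = 15.9387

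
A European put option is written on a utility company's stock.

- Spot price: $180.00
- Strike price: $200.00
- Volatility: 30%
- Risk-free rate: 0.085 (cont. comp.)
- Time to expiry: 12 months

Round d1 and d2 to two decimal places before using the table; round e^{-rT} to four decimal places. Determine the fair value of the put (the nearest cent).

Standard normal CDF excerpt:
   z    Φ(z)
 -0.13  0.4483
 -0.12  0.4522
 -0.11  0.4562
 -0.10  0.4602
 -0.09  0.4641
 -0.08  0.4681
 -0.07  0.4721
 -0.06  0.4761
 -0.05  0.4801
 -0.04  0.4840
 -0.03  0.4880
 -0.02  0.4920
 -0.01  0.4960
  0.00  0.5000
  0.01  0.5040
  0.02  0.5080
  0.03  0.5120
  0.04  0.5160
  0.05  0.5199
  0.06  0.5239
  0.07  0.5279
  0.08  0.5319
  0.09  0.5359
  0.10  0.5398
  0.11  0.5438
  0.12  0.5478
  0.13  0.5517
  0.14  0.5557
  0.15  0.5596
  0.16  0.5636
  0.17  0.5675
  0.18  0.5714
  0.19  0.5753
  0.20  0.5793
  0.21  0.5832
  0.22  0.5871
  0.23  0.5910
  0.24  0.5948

σ√T = 0.3·√1 = 0.3000
ln(S/K) + (r + σ²/2)T = ln(180/200) + (0.085 + 0.3²/2)·1 = -0.1054 + 0.1300 = 0.0246
d₁ = 0.0246 / 0.3000 = 0.0821 which rounds to 0.08
d₂ = d₁ − σ√T = 0.0821 − 0.3000 = -0.2179 which rounds to -0.22
exp(−rT) = exp(−0.085·1) = 0.9185
P = 200·0.9185·N(0.22) − 180·N(-0.08) = 200·0.9185·0.5871 − 180·0.4681 = 107.8503 − 84.2580 = 23.5923

$23.59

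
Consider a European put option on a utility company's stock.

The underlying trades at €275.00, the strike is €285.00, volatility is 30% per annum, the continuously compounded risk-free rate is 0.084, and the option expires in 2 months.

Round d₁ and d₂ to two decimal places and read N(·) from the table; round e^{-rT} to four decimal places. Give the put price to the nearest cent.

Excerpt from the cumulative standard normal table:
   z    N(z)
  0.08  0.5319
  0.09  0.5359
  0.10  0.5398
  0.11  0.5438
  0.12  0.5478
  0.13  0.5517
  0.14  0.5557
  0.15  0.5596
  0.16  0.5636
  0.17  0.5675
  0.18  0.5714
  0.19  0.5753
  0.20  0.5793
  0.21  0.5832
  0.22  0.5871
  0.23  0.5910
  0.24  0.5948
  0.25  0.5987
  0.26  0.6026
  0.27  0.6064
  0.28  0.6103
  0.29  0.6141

€16.52

T = 0.1667;  σ√T = 0.1225
d₁ = [ln(275/285) + (0.084 + 0.3²/2)·0.1667] / 0.1225 = [-0.0357 + 0.0215] / 0.1225 = -0.1161 ⇒ -0.12
d₂ = d₁ − σ√T = -0.1161 − 0.1225 = -0.2386 ⇒ -0.24
e^(−rT) = e^(−0.084·0.1667) = 0.9861
N(−d₂) = N(0.24) = 0.5948;  N(−d₁) = N(0.12) = 0.5478
P = 285·0.9861·0.5948 − 275·0.5478 = 167.1617 − 150.6450 = 16.5167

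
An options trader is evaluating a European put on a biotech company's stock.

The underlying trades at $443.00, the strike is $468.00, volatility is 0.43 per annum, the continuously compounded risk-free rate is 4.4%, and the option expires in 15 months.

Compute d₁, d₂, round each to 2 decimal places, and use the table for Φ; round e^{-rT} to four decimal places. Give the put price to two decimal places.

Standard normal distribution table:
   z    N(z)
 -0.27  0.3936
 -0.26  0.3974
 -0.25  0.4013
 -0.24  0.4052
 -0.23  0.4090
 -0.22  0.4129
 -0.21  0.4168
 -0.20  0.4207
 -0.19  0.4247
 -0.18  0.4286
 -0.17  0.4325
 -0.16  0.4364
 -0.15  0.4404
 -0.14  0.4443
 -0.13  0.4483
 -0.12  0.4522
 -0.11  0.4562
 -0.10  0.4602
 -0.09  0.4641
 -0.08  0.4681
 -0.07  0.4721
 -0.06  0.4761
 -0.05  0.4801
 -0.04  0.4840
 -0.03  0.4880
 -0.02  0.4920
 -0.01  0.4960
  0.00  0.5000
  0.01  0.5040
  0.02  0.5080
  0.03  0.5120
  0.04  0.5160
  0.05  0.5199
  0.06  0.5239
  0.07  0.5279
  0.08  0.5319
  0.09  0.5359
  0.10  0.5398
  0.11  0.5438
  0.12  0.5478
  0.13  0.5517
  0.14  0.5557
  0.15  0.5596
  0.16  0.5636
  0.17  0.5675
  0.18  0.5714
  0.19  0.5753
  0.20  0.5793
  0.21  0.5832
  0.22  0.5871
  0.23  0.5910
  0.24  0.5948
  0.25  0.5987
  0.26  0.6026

$83.97

σ√T = 0.43 × 1.1180 = 0.4808
d₁ = [ln(443/468) + (0.044 + ½·0.43²)·1.25] / (σ√T) = (-0.0549 + 0.1706) / 0.4808 = 0.2406 → 0.24
d₂ = 0.2406 − 0.4808 = -0.2402 → -0.24
exp(−rT) = exp(−0.044·1.25) = 0.9465
P = 468·0.9465·N(0.24) − 443·N(-0.24) = 468·0.9465·0.5948 − 443·0.4052 = 263.4738 − 179.5036 = 83.9702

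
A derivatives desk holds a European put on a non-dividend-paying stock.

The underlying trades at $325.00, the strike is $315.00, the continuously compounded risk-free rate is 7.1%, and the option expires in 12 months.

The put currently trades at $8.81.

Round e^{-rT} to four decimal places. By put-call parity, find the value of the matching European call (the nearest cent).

$40.39

e^(−rT) = e^(−0.071·1) = 0.9315
Put-call parity: C − P = S − K·e^(−rT) = 325 − 315·0.9315 = 325 − 293.4225 = 31.5775
C = P + (C − P) = 8.81 + (31.5775) = 40.3875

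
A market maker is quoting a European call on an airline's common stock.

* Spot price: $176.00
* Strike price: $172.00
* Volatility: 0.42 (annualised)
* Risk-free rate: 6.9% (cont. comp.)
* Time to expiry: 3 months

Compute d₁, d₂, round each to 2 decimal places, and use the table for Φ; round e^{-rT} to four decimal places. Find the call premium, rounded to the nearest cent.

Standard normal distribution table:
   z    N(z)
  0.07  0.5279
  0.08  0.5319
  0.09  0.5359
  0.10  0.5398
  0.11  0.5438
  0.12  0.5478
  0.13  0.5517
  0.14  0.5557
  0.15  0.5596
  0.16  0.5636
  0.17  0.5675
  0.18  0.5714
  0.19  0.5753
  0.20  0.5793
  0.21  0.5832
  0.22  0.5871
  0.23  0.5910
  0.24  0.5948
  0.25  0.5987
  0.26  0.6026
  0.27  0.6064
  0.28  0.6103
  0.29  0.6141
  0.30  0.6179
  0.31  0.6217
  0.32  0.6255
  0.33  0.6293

$18.15

σ√T = 0.42·√0.25 = 0.2100
ln(S/K) + (r + σ²/2)T = ln(176/172) + (0.069 + 0.42²/2)·0.25 = 0.0230 + 0.0393 = 0.0623
d₁ = 0.0623 / 0.2100 = 0.2966 ⇒ 0.30
d₂ = d₁ − σ√T = 0.2966 − 0.2100 = 0.0866 ⇒ 0.09
exp(−rT) = exp(−0.069·0.25) = 0.9829
C = 176·N(0.30) − 172·0.9829·N(0.09) = 176·0.6179 − 172·0.9829·0.5359 = 108.7504 − 90.5986 = 18.1518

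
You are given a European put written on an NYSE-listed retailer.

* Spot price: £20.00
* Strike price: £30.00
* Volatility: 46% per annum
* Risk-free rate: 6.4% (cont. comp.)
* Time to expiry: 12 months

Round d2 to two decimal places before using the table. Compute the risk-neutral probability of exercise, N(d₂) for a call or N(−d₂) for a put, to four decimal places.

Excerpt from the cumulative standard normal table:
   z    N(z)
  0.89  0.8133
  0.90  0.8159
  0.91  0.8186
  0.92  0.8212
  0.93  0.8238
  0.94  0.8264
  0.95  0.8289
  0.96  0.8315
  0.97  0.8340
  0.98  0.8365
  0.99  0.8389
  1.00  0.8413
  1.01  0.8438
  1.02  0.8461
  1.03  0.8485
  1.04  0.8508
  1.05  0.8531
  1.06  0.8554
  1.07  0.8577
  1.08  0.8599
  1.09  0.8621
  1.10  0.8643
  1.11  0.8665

0.8340

σ√T = 0.46·√1 = 0.4600
ln(S/K) + (r + σ²/2)T = ln(20/30) + (0.064 + 0.46²/2)·1 = -0.4055 + 0.1698 = -0.2357
d₁ = -0.2357 / 0.4600 = -0.5123 → -0.51
d₂ = d₁ − σ√T = -0.5123 − 0.4600 = -0.9723 → -0.97
Risk-neutral Pr[S_T < K] = N(−d₂) = N(0.97) = 0.8340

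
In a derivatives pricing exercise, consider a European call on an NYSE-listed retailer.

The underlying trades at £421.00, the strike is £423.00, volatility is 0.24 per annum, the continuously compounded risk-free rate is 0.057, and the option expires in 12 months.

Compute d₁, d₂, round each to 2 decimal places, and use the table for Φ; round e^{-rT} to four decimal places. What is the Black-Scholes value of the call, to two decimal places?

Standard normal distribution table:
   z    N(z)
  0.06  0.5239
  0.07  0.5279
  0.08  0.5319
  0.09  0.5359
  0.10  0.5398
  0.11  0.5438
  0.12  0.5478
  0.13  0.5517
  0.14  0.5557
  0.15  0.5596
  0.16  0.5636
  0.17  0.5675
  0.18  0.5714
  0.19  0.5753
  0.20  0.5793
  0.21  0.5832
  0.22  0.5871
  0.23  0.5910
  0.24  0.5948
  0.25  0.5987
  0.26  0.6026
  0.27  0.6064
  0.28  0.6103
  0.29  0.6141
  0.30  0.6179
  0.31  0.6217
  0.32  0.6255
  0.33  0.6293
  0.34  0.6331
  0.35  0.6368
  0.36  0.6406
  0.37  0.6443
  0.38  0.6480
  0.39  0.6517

£50.85

σ√T = 0.24·√1 = 0.2400
ln(S/K) + (r + σ²/2)T = ln(421/423) + (0.057 + 0.24²/2)·1 = -0.0047 + 0.0858 = 0.0811
d₁ = 0.0811 / 0.2400 = 0.3378 which rounds to 0.34
d₂ = d₁ − σ√T = 0.3378 − 0.2400 = 0.0978 which rounds to 0.10
exp(−rT) = exp(−0.057·1) = 0.9446
N(d₁) = N(0.34) = 0.6331;  N(d₂) = N(0.10) = 0.5398
C = 421·0.6331 − 423·0.9446·0.5398 = 266.5351 − 215.6856 = 50.8495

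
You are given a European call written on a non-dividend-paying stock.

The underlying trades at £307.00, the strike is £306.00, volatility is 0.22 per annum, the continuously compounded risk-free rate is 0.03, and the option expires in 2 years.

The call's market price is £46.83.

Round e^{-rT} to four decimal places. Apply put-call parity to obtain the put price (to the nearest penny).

£28.02

exp(−rT) = exp(−0.03·2) = 0.9418
Put-call parity: C − P = S − K·e^(−rT) = 307 − 306·0.9418 = 307 − 288.1908 = 18.8092
P = C − (C − P) = 46.83 − (18.8092) = 28.0208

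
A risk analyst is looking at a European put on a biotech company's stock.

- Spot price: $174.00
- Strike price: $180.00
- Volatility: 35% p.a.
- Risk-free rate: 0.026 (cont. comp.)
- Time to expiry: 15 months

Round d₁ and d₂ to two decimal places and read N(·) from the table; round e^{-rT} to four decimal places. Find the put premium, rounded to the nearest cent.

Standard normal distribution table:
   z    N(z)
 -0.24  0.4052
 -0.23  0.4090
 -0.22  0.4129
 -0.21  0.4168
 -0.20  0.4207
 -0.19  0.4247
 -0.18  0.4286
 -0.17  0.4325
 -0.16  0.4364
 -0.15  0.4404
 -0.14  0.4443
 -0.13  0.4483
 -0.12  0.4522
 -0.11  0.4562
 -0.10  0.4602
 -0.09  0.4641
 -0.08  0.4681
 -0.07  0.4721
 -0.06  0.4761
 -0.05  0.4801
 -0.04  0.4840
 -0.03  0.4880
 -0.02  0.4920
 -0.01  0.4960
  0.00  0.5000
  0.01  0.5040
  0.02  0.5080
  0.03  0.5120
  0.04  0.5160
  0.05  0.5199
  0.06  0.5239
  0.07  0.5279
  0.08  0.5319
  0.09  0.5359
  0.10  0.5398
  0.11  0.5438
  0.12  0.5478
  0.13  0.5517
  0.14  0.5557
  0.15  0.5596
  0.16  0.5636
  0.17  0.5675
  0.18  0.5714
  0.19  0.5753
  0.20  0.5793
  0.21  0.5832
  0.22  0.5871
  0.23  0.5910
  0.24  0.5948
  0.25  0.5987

$27.04

σ√T = 0.35·√1.25 = 0.3913
d₁ = [ln(174/180) + (0.026 + 0.35²/2)·1.25] / 0.3913 = [-0.0339 + 0.1091] / 0.3913 = 0.1921 which rounds to 0.19
d₂ = d₁ − σ√T = 0.1921 − 0.3913 = -0.1992 which rounds to -0.20
e^(−rT) = e^(−0.026·1.25) = 0.9680
P = 180·0.9680·N(0.20) − 174·N(-0.19) = 180·0.9680·0.5793 − 174·0.4247 = 100.9372 − 73.8978 = 27.0394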